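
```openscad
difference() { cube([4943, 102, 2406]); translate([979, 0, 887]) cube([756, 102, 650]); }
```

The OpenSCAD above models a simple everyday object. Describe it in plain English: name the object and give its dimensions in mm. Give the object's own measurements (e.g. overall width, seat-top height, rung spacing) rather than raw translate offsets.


A wall 4943 mm long (x), 102 mm thick (y), 2406 mm tall, with a rectangular window opening cut through it. The opening is 756 mm wide and 650 mm tall; its sill is at z = 887 mm and its near (−x) edge is 979 mm from the wall's −x end. The opening passes through the full wall thickness.


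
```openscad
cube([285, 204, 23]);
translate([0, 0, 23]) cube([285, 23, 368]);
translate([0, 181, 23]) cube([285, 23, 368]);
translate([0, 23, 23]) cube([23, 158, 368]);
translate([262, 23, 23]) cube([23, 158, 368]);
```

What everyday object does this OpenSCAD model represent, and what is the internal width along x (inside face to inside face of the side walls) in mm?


An open box. The internal width is 239 mm.

A 285×204 base slab with four walls standing on it — an open box. The base is 285 mm wide and the walls are 23 mm thick, so the internal width is 285 − 2 × 23 = 239 mm.


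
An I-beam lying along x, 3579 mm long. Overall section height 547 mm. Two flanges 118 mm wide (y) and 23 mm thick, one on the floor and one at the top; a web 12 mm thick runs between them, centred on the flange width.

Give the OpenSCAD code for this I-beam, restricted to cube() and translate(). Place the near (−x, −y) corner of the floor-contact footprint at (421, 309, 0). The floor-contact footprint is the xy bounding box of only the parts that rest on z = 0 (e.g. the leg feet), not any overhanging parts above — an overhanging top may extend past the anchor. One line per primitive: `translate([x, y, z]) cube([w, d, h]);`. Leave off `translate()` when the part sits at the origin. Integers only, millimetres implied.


translate([421, 309, 0]) cube([3579, 118, 23]);
translate([421, 362, 23]) cube([3579, 12, 501]);
translate([421, 309, 524]) cube([3579, 118, 23]);


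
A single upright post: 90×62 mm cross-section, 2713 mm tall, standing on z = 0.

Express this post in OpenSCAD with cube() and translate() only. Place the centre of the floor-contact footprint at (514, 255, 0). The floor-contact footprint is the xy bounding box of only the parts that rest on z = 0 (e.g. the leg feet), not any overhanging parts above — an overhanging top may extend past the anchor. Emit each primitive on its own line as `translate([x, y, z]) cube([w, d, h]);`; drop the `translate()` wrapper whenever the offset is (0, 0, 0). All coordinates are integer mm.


translate([469, 224, 0]) cube([90, 62, 2713]);


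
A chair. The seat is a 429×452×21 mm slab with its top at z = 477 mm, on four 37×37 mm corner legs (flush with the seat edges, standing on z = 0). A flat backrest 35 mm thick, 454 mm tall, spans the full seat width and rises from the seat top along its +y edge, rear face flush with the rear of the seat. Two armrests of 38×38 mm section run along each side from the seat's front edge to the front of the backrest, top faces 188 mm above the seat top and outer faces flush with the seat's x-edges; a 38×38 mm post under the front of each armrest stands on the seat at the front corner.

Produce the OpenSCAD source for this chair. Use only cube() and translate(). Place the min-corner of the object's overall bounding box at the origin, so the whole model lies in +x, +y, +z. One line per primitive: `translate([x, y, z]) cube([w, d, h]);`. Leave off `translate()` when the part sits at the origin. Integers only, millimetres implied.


translate([0, 0, 456]) cube([429, 452, 21]);
cube([37, 37, 456]);
translate([392, 0, 0]) cube([37, 37, 456]);
translate([0, 415, 0]) cube([37, 37, 456]);
translate([392, 415, 0]) cube([37, 37, 456]);
translate([0, 417, 477]) cube([429, 35, 454]);
translate([0, 0, 627]) cube([38, 417, 38]);
translate([391, 0, 627]) cube([38, 417, 38]);
translate([0, 0, 477]) cube([38, 38, 150]);
translate([391, 0, 477]) cube([38, 38, 150]);


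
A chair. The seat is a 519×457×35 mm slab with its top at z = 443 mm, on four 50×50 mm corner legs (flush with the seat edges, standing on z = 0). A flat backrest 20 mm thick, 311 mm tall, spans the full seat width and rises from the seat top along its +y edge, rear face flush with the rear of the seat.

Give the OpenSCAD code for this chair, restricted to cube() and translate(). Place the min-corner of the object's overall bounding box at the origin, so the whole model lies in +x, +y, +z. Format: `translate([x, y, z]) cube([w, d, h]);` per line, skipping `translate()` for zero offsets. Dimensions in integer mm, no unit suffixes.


// leg_h = 443 - 35 = 408
translate([0, 0, 408]) cube([519, 457, 35]);
cube([50, 50, 408]);
translate([469, 0, 0]) cube([50, 50, 408]);
translate([0, 407, 0]) cube([50, 50, 408]);
translate([469, 407, 0]) cube([50, 50, 408]);
translate([0, 437, 443]) cube([519, 20, 311]);


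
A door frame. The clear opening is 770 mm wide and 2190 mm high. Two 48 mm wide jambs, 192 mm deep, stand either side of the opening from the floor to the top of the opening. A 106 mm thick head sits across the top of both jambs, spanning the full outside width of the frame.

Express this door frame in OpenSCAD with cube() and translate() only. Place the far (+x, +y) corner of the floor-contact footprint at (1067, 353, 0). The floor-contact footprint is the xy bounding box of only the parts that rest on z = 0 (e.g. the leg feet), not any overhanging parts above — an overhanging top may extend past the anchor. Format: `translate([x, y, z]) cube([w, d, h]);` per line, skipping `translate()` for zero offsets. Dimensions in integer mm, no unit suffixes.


translate([201, 161, 0]) cube([48, 192, 2190]);
translate([1019, 161, 0]) cube([48, 192, 2190]);
translate([201, 161, 2190]) cube([866, 192, 106]);


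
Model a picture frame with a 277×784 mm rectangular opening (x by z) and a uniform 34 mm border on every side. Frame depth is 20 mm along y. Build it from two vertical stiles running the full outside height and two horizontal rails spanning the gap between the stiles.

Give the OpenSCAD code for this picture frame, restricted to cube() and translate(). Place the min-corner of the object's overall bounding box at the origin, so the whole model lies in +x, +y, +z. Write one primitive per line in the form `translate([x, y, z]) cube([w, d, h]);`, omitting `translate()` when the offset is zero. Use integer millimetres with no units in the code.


cube([34, 20, 852]);
translate([311, 0, 0]) cube([34, 20, 852]);
translate([34, 0, 0]) cube([277, 20, 34]);
translate([34, 0, 818]) cube([277, 20, 34]);


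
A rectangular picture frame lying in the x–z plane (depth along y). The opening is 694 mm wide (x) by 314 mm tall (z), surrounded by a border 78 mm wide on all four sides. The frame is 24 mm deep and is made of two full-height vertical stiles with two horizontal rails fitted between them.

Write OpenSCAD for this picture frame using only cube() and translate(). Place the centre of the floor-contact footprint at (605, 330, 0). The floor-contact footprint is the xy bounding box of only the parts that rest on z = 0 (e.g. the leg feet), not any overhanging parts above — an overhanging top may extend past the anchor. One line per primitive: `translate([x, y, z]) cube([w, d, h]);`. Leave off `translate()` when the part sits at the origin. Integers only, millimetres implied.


translate([180, 318, 0]) cube([78, 24, 470]);
translate([952, 318, 0]) cube([78, 24, 470]);
translate([258, 318, 0]) cube([694, 24, 78]);
translate([258, 318, 392]) cube([694, 24, 78]);


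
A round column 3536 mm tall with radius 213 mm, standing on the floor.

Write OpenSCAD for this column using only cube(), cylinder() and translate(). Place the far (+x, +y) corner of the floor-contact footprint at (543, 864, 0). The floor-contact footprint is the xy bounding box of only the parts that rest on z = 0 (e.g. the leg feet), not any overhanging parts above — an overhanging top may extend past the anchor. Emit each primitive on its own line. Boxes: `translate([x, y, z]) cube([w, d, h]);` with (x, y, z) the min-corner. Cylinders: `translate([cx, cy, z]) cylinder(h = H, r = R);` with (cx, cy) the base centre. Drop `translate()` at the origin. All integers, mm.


translate([330, 651, 0]) cylinder(h = 3536, r = 213);


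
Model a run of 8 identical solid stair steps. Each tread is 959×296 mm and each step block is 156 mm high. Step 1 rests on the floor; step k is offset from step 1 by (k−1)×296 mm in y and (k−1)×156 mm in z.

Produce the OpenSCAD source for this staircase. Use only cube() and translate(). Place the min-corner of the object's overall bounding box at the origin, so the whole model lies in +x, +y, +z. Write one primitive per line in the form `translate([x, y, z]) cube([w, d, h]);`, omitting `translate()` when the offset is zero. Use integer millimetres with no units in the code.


cube([959, 296, 156]);
translate([0, 296, 156]) cube([959, 296, 156]);
translate([0, 592, 312]) cube([959, 296, 156]);
translate([0, 888, 468]) cube([959, 296, 156]);
translate([0, 1184, 624]) cube([959, 296, 156]);
translate([0, 1480, 780]) cube([959, 296, 156]);
translate([0, 1776, 936]) cube([959, 296, 156]);
translate([0, 2072, 1092]) cube([959, 296, 156]);


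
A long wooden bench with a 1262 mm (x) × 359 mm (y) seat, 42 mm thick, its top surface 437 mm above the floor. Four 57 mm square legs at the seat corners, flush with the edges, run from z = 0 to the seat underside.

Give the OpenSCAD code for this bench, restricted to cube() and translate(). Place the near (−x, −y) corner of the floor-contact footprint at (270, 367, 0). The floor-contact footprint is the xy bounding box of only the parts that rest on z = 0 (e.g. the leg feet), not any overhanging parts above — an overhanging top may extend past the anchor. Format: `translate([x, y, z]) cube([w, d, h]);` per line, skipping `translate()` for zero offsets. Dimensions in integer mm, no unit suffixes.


// leg_h = 437 − 42 = 395
translate([270, 367, 395]) cube([1262, 359, 42]);
translate([270, 367, 0]) cube([57, 57, 395]);
translate([270, 669, 0]) cube([57, 57, 395]);
translate([1475, 367, 0]) cube([57, 57, 395]);
translate([1475, 669, 0]) cube([57, 57, 395]);


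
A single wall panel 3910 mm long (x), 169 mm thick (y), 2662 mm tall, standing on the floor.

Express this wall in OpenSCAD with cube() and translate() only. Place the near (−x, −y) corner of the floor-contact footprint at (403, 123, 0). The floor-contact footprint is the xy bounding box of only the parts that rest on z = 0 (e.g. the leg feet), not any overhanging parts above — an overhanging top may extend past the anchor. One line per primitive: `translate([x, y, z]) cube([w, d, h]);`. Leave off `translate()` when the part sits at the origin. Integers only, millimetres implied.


translate([403, 123, 0]) cube([3910, 169, 2662]);


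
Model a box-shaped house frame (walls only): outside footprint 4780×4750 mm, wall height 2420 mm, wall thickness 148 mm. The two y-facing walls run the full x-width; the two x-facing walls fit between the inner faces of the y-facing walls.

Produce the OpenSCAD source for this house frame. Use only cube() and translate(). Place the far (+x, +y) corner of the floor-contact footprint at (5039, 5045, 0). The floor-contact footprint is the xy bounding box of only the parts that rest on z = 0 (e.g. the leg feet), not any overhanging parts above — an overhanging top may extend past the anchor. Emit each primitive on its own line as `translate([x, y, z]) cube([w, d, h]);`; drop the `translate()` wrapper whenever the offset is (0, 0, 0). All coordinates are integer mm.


translate([259, 295, 0]) cube([4780, 148, 2420]);
translate([259, 4897, 0]) cube([4780, 148, 2420]);
translate([259, 443, 0]) cube([148, 4454, 2420]);
translate([4891, 443, 0]) cube([148, 4454, 2420]);


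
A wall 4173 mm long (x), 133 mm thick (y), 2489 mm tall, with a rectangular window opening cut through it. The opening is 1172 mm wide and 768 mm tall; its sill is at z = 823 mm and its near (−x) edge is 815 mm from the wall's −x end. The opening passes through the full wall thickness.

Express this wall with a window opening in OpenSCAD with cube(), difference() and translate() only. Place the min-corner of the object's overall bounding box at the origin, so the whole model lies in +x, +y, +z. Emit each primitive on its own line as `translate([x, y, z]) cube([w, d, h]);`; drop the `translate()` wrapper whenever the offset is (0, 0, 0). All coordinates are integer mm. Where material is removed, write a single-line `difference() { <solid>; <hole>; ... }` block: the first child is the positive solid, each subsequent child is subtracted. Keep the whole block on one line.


difference() { cube([4173, 133, 2489]); translate([815, 0, 823]) cube([1172, 133, 768]); }


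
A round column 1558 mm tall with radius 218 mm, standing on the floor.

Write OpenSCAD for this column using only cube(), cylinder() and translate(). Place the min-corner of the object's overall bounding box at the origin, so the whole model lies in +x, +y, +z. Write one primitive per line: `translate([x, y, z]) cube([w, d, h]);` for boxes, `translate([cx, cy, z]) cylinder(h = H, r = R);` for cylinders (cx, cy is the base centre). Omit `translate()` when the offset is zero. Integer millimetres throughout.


translate([218, 218, 0]) cylinder(h = 1558, r = 218);


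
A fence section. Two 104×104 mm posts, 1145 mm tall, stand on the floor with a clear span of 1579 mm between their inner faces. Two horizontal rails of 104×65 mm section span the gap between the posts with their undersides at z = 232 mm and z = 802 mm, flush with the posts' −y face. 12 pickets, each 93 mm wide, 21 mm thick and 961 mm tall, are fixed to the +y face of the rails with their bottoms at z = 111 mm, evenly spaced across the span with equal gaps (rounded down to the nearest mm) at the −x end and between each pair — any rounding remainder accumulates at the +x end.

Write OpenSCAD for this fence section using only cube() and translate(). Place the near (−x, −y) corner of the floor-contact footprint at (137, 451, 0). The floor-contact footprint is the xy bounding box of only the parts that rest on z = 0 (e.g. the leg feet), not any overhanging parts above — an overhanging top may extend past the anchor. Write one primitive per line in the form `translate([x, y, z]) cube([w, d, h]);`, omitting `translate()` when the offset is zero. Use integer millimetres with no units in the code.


translate([137, 451, 0]) cube([104, 104, 1145]);
translate([1820, 451, 0]) cube([104, 104, 1145]);
translate([241, 451, 232]) cube([1579, 104, 65]);
translate([241, 451, 802]) cube([1579, 104, 65]);
translate([276, 555, 111]) cube([93, 21, 961]);
translate([404, 555, 111]) cube([93, 21, 961]);
translate([532, 555, 111]) cube([93, 21, 961]);
translate([660, 555, 111]) cube([93, 21, 961]);
translate([788, 555, 111]) cube([93, 21, 961]);
translate([916, 555, 111]) cube([93, 21, 961]);
translate([1044, 555, 111]) cube([93, 21, 961]);
translate([1172, 555, 111]) cube([93, 21, 961]);
translate([1300, 555, 111]) cube([93, 21, 961]);
translate([1428, 555, 111]) cube([93, 21, 961]);
translate([1556, 555, 111]) cube([93, 21, 961]);
translate([1684, 555, 111]) cube([93, 21, 961]);


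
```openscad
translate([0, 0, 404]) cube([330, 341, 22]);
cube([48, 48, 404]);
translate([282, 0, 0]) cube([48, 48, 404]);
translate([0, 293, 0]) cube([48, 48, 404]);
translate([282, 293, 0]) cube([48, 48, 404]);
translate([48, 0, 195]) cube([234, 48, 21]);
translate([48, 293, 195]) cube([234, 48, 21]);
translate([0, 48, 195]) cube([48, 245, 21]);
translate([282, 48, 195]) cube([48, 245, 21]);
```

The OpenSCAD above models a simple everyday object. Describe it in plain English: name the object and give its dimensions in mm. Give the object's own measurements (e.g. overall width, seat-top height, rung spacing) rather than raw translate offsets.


A simple wooden stool: a rectangular seat 330 mm (x) by 341 mm (y), 22 mm thick, top face at z = 426 mm, on four square legs, each 48×48 mm in cross-section. The legs rest on z = 0, each flush with a corner of the seat. Four stretchers, 48 mm wide and 21 mm tall, connect adjacent legs with their undersides at z = 195 mm, each running between the inner faces of the legs it joins and aligned with the legs' outer faces on the other axis.


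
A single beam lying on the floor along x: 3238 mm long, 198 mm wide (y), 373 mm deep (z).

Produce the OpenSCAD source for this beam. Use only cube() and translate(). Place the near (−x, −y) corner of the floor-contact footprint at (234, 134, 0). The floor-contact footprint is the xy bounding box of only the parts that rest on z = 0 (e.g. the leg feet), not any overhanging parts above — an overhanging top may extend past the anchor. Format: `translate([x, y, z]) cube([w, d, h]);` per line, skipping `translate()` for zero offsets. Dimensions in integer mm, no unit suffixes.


translate([234, 134, 0]) cube([3238, 198, 373]);


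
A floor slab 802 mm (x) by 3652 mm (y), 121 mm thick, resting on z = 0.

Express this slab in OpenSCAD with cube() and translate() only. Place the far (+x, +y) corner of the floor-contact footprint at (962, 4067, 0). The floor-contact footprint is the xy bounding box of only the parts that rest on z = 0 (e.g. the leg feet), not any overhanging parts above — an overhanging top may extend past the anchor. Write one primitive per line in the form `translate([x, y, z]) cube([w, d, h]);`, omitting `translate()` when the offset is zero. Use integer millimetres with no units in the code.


translate([160, 415, 0]) cube([802, 3652, 121]);


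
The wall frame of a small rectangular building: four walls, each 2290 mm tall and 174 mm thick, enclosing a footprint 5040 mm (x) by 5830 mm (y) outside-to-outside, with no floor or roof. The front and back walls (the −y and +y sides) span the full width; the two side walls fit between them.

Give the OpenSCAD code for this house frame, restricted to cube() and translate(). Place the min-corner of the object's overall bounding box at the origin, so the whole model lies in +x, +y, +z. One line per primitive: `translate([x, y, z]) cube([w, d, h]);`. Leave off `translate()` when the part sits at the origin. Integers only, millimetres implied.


cube([5040, 174, 2290]);
translate([0, 5656, 0]) cube([5040, 174, 2290]);
translate([0, 174, 0]) cube([174, 5482, 2290]);
translate([4866, 174, 0]) cube([174, 5482, 2290]);


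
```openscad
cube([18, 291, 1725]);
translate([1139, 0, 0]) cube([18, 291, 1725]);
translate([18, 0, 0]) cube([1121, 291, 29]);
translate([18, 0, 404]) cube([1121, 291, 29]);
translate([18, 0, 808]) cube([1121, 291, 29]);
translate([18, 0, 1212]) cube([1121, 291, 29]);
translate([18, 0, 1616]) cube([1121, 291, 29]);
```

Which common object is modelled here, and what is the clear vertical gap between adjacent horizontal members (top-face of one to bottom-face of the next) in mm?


A bookshelf. The clear shelf gap is 375 mm.

Two tall side panels with 5 horizontal boards between them — a bookshelf. The first two shelf undersides are at z = 0 and z = 404; with shelf thickness 29, the clear gap is 404 − 0 − 29 = 375 mm.


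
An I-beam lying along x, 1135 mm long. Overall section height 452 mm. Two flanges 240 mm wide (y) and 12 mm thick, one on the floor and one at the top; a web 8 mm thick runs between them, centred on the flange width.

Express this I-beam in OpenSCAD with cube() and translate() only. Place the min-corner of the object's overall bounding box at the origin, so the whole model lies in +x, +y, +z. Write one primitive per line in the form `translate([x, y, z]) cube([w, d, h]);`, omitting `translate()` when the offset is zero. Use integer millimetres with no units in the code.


cube([1135, 240, 12]);
translate([0, 116, 12]) cube([1135, 8, 428]);
translate([0, 0, 440]) cube([1135, 240, 12]);


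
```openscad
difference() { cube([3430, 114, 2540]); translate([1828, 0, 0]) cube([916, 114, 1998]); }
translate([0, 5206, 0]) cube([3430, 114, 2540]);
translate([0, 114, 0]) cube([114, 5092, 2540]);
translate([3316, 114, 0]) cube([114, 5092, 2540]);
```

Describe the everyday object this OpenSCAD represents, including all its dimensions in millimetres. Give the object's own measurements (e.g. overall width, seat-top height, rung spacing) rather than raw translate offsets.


A single room: four walls, each 2540 mm tall and 114 mm thick, enclosing an outside footprint 3430×5320 mm (x × y), no floor or roof. The front and back walls (−y and +y sides) run the full x-width; the side walls fit between their inner faces. A door opening 916 mm wide and 1998 mm tall is cut through the front wall from the floor up, its −x edge 1828 mm from the wall's −x end.


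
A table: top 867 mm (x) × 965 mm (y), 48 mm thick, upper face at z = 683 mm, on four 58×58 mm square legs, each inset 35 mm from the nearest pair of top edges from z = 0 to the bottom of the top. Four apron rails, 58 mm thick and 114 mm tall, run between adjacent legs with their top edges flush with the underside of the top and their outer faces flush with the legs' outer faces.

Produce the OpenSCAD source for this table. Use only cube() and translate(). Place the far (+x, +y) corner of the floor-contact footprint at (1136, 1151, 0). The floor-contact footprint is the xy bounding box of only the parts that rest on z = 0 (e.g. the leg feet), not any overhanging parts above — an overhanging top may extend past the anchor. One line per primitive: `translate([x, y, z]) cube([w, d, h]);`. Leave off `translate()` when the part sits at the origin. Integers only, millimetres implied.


translate([304, 221, 635]) cube([867, 965, 48]);
translate([339, 256, 0]) cube([58, 58, 635]);
translate([1078, 256, 0]) cube([58, 58, 635]);
translate([339, 1093, 0]) cube([58, 58, 635]);
translate([1078, 1093, 0]) cube([58, 58, 635]);
translate([397, 256, 521]) cube([681, 58, 114]);
translate([397, 1093, 521]) cube([681, 58, 114]);
translate([339, 314, 521]) cube([58, 779, 114]);
translate([1078, 314, 521]) cube([58, 779, 114]);


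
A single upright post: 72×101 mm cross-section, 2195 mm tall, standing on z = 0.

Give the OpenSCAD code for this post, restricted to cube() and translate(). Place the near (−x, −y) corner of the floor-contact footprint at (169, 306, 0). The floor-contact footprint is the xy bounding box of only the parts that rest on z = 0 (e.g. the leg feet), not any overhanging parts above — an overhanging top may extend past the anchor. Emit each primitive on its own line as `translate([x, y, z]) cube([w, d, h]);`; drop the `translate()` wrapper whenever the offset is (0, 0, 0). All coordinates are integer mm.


translate([169, 306, 0]) cube([72, 101, 2195]);


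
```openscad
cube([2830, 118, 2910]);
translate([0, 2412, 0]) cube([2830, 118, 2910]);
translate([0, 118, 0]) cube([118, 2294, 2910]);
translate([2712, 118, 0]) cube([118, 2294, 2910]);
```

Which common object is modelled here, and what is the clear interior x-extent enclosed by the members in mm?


A house (or room) frame. The interior width is 2594 mm.

Four 2910 mm walls enclosing a rectangle with no floor or roof — a room or house frame. Outside width is 2830 mm and wall thickness is 118 mm, so the interior width is 2830 − 2 × 118 = 2594 mm.


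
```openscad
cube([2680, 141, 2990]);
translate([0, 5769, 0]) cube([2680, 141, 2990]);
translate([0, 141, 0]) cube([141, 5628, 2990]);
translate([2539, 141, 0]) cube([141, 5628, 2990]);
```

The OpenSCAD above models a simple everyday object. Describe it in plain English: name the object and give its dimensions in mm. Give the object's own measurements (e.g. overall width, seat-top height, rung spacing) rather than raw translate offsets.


The wall frame of a small rectangular building: four walls, each 2990 mm tall and 141 mm thick, enclosing a footprint 2680 mm (x) by 5910 mm (y) outside-to-outside, with no floor or roof. The front and back walls (the −y and +y sides) span the full width; the two side walls fit between them.


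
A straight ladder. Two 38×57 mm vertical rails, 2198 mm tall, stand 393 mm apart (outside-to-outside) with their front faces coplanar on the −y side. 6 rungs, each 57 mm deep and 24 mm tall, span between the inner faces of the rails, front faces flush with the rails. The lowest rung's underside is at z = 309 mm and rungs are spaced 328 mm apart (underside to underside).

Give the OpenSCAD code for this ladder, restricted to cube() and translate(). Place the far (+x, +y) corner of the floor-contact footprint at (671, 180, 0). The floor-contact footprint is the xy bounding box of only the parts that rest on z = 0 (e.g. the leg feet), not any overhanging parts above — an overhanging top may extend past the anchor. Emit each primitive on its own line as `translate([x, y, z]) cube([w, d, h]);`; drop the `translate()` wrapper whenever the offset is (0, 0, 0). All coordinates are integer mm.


translate([278, 123, 0]) cube([38, 57, 2198]);
translate([633, 123, 0]) cube([38, 57, 2198]);
translate([316, 123, 309]) cube([317, 57, 24]);
translate([316, 123, 637]) cube([317, 57, 24]);
translate([316, 123, 965]) cube([317, 57, 24]);
translate([316, 123, 1293]) cube([317, 57, 24]);
translate([316, 123, 1621]) cube([317, 57, 24]);
translate([316, 123, 1949]) cube([317, 57, 24]);


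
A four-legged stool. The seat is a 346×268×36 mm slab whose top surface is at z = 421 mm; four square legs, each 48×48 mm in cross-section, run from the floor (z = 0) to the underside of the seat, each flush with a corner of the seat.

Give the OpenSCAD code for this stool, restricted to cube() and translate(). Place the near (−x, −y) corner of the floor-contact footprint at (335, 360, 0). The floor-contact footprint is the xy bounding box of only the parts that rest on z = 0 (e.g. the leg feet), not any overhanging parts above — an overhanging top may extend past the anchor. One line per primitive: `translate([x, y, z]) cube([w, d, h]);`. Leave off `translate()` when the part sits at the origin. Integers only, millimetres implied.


translate([335, 360, 385]) cube([346, 268, 36]);
translate([335, 360, 0]) cube([48, 48, 385]);
translate([633, 360, 0]) cube([48, 48, 385]);
translate([335, 580, 0]) cube([48, 48, 385]);
translate([633, 580, 0]) cube([48, 48, 385]);


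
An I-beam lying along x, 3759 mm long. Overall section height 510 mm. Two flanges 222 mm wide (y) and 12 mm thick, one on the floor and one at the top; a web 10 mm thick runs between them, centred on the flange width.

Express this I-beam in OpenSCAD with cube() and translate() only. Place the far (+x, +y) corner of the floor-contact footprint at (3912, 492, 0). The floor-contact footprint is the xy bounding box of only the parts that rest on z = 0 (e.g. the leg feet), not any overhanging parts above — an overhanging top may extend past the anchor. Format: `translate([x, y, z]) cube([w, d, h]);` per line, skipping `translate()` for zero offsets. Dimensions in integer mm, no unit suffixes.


translate([153, 270, 0]) cube([3759, 222, 12]);
translate([153, 376, 12]) cube([3759, 10, 486]);
translate([153, 270, 498]) cube([3759, 222, 12]);


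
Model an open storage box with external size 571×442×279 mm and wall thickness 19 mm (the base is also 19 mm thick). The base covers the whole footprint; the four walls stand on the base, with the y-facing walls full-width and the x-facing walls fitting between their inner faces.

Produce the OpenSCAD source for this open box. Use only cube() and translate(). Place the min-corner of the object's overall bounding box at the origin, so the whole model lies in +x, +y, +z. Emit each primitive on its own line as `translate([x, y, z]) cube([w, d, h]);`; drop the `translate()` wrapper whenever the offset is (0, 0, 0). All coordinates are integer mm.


cube([571, 442, 19]);
translate([0, 0, 19]) cube([571, 19, 260]);
translate([0, 423, 19]) cube([571, 19, 260]);
translate([0, 19, 19]) cube([19, 404, 260]);
translate([552, 19, 19]) cube([19, 404, 260]);


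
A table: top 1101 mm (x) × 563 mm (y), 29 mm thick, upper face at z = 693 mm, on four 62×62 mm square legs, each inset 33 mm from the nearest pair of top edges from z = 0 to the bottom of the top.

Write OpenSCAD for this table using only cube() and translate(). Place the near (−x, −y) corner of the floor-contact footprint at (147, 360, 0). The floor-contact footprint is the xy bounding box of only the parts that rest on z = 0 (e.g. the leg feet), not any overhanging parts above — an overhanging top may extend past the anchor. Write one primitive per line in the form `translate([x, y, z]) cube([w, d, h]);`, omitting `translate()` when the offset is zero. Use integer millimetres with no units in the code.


translate([114, 327, 664]) cube([1101, 563, 29]);
translate([147, 360, 0]) cube([62, 62, 664]);
translate([1120, 360, 0]) cube([62, 62, 664]);
translate([147, 795, 0]) cube([62, 62, 664]);
translate([1120, 795, 0]) cube([62, 62, 664]);


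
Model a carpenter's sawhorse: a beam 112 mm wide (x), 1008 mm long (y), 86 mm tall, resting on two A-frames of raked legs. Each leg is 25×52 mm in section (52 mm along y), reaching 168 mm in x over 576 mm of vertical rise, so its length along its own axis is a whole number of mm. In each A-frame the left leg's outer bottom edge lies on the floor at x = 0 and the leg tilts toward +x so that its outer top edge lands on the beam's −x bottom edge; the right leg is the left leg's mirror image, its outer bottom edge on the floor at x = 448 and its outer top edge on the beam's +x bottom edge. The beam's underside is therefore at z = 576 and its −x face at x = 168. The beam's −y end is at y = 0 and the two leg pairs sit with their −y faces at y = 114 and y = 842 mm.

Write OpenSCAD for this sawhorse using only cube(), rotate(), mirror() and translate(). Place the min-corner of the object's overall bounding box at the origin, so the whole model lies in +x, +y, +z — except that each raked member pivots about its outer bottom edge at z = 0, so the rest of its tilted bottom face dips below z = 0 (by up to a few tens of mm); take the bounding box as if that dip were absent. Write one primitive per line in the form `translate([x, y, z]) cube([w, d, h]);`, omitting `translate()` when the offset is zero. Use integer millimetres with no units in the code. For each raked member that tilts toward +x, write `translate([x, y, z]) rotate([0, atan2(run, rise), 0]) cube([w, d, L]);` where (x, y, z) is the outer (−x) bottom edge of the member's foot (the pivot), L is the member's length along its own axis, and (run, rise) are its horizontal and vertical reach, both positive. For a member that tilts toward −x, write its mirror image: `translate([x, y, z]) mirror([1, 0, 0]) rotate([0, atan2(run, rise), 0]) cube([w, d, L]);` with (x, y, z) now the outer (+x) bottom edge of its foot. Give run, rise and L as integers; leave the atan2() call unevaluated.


// leg length = √(168² + 576²) = 600
// right-leg outer foot x = 2·168 + 112 = 448
// beam min-corner = (168, 0, 576)
translate([168, 0, 576]) cube([112, 1008, 86]);
translate([0, 114, 0]) rotate([0, atan2(168, 576), 0]) cube([25, 52, 600]);
translate([448, 114, 0]) mirror([1, 0, 0]) rotate([0, atan2(168, 576), 0]) cube([25, 52, 600]);
translate([0, 842, 0]) rotate([0, atan2(168, 576), 0]) cube([25, 52, 600]);
translate([448, 842, 0]) mirror([1, 0, 0]) rotate([0, atan2(168, 576), 0]) cube([25, 52, 600]);


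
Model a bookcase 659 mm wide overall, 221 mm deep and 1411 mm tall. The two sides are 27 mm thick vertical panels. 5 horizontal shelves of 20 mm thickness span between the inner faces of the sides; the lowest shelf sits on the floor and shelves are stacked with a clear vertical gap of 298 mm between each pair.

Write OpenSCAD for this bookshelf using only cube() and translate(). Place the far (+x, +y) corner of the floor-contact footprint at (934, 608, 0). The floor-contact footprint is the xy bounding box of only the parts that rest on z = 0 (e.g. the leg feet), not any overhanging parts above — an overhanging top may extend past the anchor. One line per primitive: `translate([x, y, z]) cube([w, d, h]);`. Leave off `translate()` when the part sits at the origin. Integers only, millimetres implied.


translate([275, 387, 0]) cube([27, 221, 1411]);
translate([907, 387, 0]) cube([27, 221, 1411]);
translate([302, 387, 0]) cube([605, 221, 20]);
translate([302, 387, 318]) cube([605, 221, 20]);
translate([302, 387, 636]) cube([605, 221, 20]);
translate([302, 387, 954]) cube([605, 221, 20]);
translate([302, 387, 1272]) cube([605, 221, 20]);


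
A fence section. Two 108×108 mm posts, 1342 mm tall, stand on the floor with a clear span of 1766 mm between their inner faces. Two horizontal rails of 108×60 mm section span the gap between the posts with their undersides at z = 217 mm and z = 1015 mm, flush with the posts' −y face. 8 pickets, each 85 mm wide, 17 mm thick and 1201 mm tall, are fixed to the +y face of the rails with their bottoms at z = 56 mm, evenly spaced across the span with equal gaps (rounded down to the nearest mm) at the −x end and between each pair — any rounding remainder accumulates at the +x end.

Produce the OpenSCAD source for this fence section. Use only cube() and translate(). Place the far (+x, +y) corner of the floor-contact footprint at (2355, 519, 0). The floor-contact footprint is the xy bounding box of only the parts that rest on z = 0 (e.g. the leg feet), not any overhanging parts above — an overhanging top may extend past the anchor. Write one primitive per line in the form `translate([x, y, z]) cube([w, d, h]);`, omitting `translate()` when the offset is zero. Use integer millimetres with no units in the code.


translate([373, 411, 0]) cube([108, 108, 1342]);
translate([2247, 411, 0]) cube([108, 108, 1342]);
translate([481, 411, 217]) cube([1766, 108, 60]);
translate([481, 411, 1015]) cube([1766, 108, 60]);
translate([601, 519, 56]) cube([85, 17, 1201]);
translate([806, 519, 56]) cube([85, 17, 1201]);
translate([1011, 519, 56]) cube([85, 17, 1201]);
translate([1216, 519, 56]) cube([85, 17, 1201]);
translate([1421, 519, 56]) cube([85, 17, 1201]);
translate([1626, 519, 56]) cube([85, 17, 1201]);
translate([1831, 519, 56]) cube([85, 17, 1201]);
translate([2036, 519, 56]) cube([85, 17, 1201]);


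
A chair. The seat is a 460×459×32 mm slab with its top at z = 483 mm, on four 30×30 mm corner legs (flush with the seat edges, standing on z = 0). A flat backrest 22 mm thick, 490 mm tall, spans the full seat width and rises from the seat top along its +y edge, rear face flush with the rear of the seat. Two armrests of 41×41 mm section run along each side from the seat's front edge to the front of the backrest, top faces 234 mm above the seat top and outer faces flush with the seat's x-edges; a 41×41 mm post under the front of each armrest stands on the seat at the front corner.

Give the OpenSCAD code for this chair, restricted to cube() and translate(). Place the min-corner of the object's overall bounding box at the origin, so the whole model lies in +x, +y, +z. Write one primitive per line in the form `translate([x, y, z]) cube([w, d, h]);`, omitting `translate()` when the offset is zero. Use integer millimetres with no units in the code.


translate([0, 0, 451]) cube([460, 459, 32]);
cube([30, 30, 451]);
translate([430, 0, 0]) cube([30, 30, 451]);
translate([0, 429, 0]) cube([30, 30, 451]);
translate([430, 429, 0]) cube([30, 30, 451]);
translate([0, 437, 483]) cube([460, 22, 490]);
translate([0, 0, 676]) cube([41, 437, 41]);
translate([419, 0, 676]) cube([41, 437, 41]);
translate([0, 0, 483]) cube([41, 41, 193]);
translate([419, 0, 483]) cube([41, 41, 193]);


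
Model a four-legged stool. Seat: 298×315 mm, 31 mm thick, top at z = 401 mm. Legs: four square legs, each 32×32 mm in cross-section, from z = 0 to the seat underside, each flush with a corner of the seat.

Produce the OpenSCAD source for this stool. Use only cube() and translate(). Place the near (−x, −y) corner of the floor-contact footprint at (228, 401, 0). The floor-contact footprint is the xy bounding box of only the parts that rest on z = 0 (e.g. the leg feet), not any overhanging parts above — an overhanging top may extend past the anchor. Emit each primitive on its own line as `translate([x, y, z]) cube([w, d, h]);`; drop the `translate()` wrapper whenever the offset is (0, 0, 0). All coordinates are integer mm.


translate([228, 401, 370]) cube([298, 315, 31]);
translate([228, 401, 0]) cube([32, 32, 370]);
translate([494, 401, 0]) cube([32, 32, 370]);
translate([228, 684, 0]) cube([32, 32, 370]);
translate([494, 684, 0]) cube([32, 32, 370]);


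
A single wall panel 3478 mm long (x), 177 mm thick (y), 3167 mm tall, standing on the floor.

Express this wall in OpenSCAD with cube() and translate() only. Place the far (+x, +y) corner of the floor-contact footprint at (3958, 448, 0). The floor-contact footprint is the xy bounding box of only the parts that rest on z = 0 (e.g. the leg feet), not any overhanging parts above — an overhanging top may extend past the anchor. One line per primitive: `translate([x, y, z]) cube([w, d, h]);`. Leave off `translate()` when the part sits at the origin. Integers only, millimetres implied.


translate([480, 271, 0]) cube([3478, 177, 3167]);


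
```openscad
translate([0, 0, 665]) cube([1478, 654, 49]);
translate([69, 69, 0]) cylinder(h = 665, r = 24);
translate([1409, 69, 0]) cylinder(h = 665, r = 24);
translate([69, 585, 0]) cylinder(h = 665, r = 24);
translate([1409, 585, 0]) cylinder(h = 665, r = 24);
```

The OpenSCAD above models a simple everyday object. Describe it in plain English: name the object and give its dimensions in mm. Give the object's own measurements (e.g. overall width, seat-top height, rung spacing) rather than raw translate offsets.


A table: top 1478 mm (x) × 654 mm (y), 49 mm thick, upper face at z = 714 mm, on four round legs of 48 mm diameter, each leg's bounding box inset 45 mm from the nearest pair of top edges from z = 0 to the bottom of the top.


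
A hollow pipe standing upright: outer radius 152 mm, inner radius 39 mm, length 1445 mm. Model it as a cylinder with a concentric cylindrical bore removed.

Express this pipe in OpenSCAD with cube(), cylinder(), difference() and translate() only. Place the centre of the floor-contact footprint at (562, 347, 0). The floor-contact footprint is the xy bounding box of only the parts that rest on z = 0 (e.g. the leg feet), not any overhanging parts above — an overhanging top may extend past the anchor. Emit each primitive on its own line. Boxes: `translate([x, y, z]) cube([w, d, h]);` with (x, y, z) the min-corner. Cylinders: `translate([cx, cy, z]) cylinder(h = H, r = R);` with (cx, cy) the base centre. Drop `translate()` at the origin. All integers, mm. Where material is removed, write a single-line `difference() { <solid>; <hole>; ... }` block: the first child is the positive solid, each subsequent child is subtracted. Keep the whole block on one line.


difference() { translate([562, 347, 0]) cylinder(h = 1445, r = 152); translate([562, 347, 0]) cylinder(h = 1445, r = 39); }


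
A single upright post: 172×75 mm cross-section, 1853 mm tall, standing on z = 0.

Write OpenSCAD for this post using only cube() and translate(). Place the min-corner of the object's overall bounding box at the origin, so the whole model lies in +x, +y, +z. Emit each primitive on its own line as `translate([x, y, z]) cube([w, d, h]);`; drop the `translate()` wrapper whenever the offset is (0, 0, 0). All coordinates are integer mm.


cube([172, 75, 1853]);


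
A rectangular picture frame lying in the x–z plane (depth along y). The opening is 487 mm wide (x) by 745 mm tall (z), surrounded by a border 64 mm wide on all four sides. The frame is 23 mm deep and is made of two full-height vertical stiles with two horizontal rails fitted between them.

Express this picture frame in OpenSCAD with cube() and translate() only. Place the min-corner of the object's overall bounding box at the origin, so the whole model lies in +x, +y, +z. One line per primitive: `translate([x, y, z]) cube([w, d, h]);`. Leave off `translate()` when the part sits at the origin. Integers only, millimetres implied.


cube([64, 23, 873]);
translate([551, 0, 0]) cube([64, 23, 873]);
translate([64, 0, 0]) cube([487, 23, 64]);
translate([64, 0, 809]) cube([487, 23, 64]);
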